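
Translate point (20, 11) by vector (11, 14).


Translation: (x+dx, y+dy) = (20+11, 11+14) = (31, 25)

(31, 25)


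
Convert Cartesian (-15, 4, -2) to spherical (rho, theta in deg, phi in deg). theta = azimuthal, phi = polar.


rho = sqrt((-15)^2 + 4^2 + (-2)^2) = 15.6525
theta = atan2(4, -15) = 165.0686 deg
phi = acos(-2/15.6525) = 97.3411 deg

rho = 15.6525, theta = 165.0686 deg, phi = 97.3411 deg


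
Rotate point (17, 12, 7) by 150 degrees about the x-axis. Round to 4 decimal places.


x' = 17
y' = 12*cos(150) - 7*sin(150) = -13.8923
z' = 12*sin(150) + 7*cos(150) = -0.0622

(17, -13.8923, -0.0622)


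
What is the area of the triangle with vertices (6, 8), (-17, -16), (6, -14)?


Area = |x1(y2-y3) + x2(y3-y1) + x3(y1-y2)| / 2
= |6*(-16--14) + -17*(-14-8) + 6*(8--16)| / 2
= 253

253


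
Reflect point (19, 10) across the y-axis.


Reflection across y-axis: (x, y) -> (-x, y)
(19, 10) -> (-19, 10)

(-19, 10)


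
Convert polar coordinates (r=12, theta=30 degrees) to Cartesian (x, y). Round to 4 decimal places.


x = 12 * cos(30) = 10.3923
y = 12 * sin(30) = 6

(10.3923, 6)


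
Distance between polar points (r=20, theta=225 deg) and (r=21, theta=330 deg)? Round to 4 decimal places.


d = sqrt(r1^2 + r2^2 - 2*r1*r2*cos(t2-t1))
d = sqrt(20^2 + 21^2 - 2*20*21*cos(330-225)) = 32.5332

32.5332


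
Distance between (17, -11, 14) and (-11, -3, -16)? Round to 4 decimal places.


d = sqrt((-11-17)^2 + (-3--11)^2 + (-16-14)^2) = 41.8091

41.8091


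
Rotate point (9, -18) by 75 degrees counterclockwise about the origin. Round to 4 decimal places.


x' = 9*cos(75) - -18*sin(75) = 19.716
y' = 9*sin(75) + -18*cos(75) = 4.0346

(19.716, 4.0346)


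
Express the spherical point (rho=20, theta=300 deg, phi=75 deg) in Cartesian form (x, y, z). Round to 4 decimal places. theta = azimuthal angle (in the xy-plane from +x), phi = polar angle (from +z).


x = 20 * sin(75) * cos(300) = 9.6593
y = 20 * sin(75) * sin(300) = -16.7303
z = 20 * cos(75) = 5.1764

(9.6593, -16.7303, 5.1764)


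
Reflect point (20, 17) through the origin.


Reflection through origin: (x, y) -> (-x, -y)
(20, 17) -> (-20, -17)

(-20, -17)


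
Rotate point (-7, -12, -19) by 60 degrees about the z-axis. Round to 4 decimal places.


x' = -7*cos(60) - -12*sin(60) = 6.8923
y' = -7*sin(60) + -12*cos(60) = -12.0622
z' = -19

(6.8923, -12.0622, -19)


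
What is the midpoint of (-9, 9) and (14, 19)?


Midpoint = ((-9+14)/2, (9+19)/2) = (2.5, 14)

(2.5, 14)


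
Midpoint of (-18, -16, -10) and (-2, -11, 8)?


Midpoint = ((-18+-2)/2, (-16+-11)/2, (-10+8)/2) = (-10, -13.5, -1)

(-10, -13.5, -1)


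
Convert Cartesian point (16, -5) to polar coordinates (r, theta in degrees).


r = sqrt(16^2 + (-5)^2) = 16.7631
theta = atan2(-5, 16) = 342.646 degrees

r = 16.7631, theta = 342.646 degrees


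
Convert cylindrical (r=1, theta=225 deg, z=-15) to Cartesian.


x = 1 * cos(225) = -0.7071
y = 1 * sin(225) = -0.7071
z = -15

(-0.7071, -0.7071, -15)


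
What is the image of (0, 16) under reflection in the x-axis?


Reflection across x-axis: (x, y) -> (x, -y)
(0, 16) -> (0, -16)

(0, -16)


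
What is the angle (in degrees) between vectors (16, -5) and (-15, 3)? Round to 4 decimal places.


dot = 16*-15 + -5*3 = -255
|u| = 16.7631, |v| = 15.2971
cos(angle) = -0.9944
angle = 173.9559 degrees

173.9559 degrees


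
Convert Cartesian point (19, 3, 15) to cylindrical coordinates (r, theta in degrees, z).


r = sqrt(19^2 + 3^2) = 19.2354
theta = atan2(3, 19) = 8.9726 deg
z = 15

r = 19.2354, theta = 8.9726 deg, z = 15


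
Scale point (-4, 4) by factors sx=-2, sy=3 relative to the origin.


Scaling: (x*sx, y*sy) = (-4*-2, 4*3) = (8, 12)

(8, 12)


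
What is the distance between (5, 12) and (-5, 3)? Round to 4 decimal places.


d = sqrt((-5-5)^2 + (3-12)^2) = 13.4536

13.4536


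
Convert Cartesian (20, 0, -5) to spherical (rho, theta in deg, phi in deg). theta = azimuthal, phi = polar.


rho = sqrt(20^2 + 0^2 + (-5)^2) = 20.6155
theta = atan2(0, 20) = 0 deg
phi = acos(-5/20.6155) = 104.0362 deg

rho = 20.6155, theta = 0 deg, phi = 104.0362 deg


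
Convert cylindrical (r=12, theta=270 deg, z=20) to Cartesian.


x = 12 * cos(270) = 0
y = 12 * sin(270) = -12
z = 20

(0, -12, 20)


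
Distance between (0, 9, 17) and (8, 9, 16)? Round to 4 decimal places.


d = sqrt((8-0)^2 + (9-9)^2 + (16-17)^2) = 8.0623

8.0623


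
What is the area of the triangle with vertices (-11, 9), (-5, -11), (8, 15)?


Area = |x1(y2-y3) + x2(y3-y1) + x3(y1-y2)| / 2
= |-11*(-11-15) + -5*(15-9) + 8*(9--11)| / 2
= 208

208


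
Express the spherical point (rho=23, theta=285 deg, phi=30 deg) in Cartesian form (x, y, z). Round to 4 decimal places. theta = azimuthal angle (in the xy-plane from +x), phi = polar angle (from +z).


x = 23 * sin(30) * cos(285) = 2.9764
y = 23 * sin(30) * sin(285) = -11.1081
z = 23 * cos(30) = 19.9186

(2.9764, -11.1081, 19.9186)


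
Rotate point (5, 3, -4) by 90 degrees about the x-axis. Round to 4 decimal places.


x' = 5
y' = 3*cos(90) - -4*sin(90) = 4
z' = 3*sin(90) + -4*cos(90) = 3

(5, 4, 3)


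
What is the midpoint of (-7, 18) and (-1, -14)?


Midpoint = ((-7+-1)/2, (18+-14)/2) = (-4, 2)

(-4, 2)


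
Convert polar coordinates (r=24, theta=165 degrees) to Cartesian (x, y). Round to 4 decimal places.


x = 24 * cos(165) = -23.1822
y = 24 * sin(165) = 6.2117

(-23.1822, 6.2117)


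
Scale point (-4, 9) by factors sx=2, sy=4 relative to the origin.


Scaling: (x*sx, y*sy) = (-4*2, 9*4) = (-8, 36)

(-8, 36)


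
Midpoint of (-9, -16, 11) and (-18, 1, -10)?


Midpoint = ((-9+-18)/2, (-16+1)/2, (11+-10)/2) = (-13.5, -7.5, 0.5)

(-13.5, -7.5, 0.5)


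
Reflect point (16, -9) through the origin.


Reflection through origin: (x, y) -> (-x, -y)
(16, -9) -> (-16, 9)

(-16, 9)


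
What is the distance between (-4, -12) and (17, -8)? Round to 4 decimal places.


d = sqrt((17--4)^2 + (-8--12)^2) = 21.3776

21.3776


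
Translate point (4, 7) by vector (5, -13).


Translation: (x+dx, y+dy) = (4+5, 7+-13) = (9, -6)

(9, -6)


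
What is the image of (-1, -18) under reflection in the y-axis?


Reflection across y-axis: (x, y) -> (-x, y)
(-1, -18) -> (1, -18)

(1, -18)


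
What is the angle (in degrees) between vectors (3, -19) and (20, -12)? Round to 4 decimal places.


dot = 3*20 + -19*-12 = 288
|u| = 19.2354, |v| = 23.3238
cos(angle) = 0.6419
angle = 50.0636 degrees

50.0636 degrees


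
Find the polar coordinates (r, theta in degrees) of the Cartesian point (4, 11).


r = sqrt(4^2 + 11^2) = 11.7047
theta = atan2(11, 4) = 70.0169 degrees

r = 11.7047, theta = 70.0169 degrees


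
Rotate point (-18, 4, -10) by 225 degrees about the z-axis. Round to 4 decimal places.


x' = -18*cos(225) - 4*sin(225) = 15.5563
y' = -18*sin(225) + 4*cos(225) = 9.8995
z' = -10

(15.5563, 9.8995, -10)


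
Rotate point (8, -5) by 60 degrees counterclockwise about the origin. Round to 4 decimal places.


x' = 8*cos(60) - -5*sin(60) = 8.3301
y' = 8*sin(60) + -5*cos(60) = 4.4282

(8.3301, 4.4282)


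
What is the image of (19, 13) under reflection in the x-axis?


Reflection across x-axis: (x, y) -> (x, -y)
(19, 13) -> (19, -13)

(19, -13)


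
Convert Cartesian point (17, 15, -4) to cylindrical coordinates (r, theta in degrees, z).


r = sqrt(17^2 + 15^2) = 22.6716
theta = atan2(15, 17) = 41.4237 deg
z = -4

r = 22.6716, theta = 41.4237 deg, z = -4


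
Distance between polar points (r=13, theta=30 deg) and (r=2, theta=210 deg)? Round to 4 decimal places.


d = sqrt(r1^2 + r2^2 - 2*r1*r2*cos(t2-t1))
d = sqrt(13^2 + 2^2 - 2*13*2*cos(210-30)) = 15

15


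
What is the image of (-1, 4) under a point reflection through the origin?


Reflection through origin: (x, y) -> (-x, -y)
(-1, 4) -> (1, -4)

(1, -4)


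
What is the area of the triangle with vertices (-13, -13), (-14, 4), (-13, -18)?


Area = |x1(y2-y3) + x2(y3-y1) + x3(y1-y2)| / 2
= |-13*(4--18) + -14*(-18--13) + -13*(-13-4)| / 2
= 2.5

2.5


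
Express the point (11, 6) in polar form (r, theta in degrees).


r = sqrt(11^2 + 6^2) = 12.53
theta = atan2(6, 11) = 28.6105 degrees

r = 12.53, theta = 28.6105 degrees


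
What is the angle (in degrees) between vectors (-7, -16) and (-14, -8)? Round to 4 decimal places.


dot = -7*-14 + -16*-8 = 226
|u| = 17.4642, |v| = 16.1245
cos(angle) = 0.8025
angle = 36.6257 degrees

36.6257 degrees


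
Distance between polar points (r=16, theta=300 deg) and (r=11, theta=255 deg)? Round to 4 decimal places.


d = sqrt(r1^2 + r2^2 - 2*r1*r2*cos(t2-t1))
d = sqrt(16^2 + 11^2 - 2*16*11*cos(255-300)) = 11.3181

11.3181


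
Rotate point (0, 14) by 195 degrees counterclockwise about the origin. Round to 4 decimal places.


x' = 0*cos(195) - 14*sin(195) = 3.6235
y' = 0*sin(195) + 14*cos(195) = -13.523

(3.6235, -13.523)


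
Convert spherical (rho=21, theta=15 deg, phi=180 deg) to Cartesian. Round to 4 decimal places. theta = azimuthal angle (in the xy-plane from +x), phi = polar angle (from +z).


x = 21 * sin(180) * cos(15) = 0
y = 21 * sin(180) * sin(15) = 0
z = 21 * cos(180) = -21

(0, 0, -21)


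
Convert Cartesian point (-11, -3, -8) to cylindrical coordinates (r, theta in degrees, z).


r = sqrt((-11)^2 + (-3)^2) = 11.4018
theta = atan2(-3, -11) = 195.2551 deg
z = -8

r = 11.4018, theta = 195.2551 deg, z = -8


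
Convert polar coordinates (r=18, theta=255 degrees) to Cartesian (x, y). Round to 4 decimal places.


x = 18 * cos(255) = -4.6587
y = 18 * sin(255) = -17.3867

(-4.6587, -17.3867)


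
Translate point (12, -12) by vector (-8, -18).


Translation: (x+dx, y+dy) = (12+-8, -12+-18) = (4, -30)

(4, -30)


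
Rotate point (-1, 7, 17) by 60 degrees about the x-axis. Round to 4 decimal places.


x' = -1
y' = 7*cos(60) - 17*sin(60) = -11.2224
z' = 7*sin(60) + 17*cos(60) = 14.5622

(-1, -11.2224, 14.5622)


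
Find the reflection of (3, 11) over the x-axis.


Reflection across x-axis: (x, y) -> (x, -y)
(3, 11) -> (3, -11)

(3, -11)


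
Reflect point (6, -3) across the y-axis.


Reflection across y-axis: (x, y) -> (-x, y)
(6, -3) -> (-6, -3)

(-6, -3)


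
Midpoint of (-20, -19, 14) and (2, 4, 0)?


Midpoint = ((-20+2)/2, (-19+4)/2, (14+0)/2) = (-9, -7.5, 7)

(-9, -7.5, 7)


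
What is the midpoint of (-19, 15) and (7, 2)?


Midpoint = ((-19+7)/2, (15+2)/2) = (-6, 8.5)

(-6, 8.5)


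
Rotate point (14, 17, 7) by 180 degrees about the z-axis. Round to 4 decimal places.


x' = 14*cos(180) - 17*sin(180) = -14
y' = 14*sin(180) + 17*cos(180) = -17
z' = 7

(-14, -17, 7)


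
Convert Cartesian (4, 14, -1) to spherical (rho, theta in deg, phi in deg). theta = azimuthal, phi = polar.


rho = sqrt(4^2 + 14^2 + (-1)^2) = 14.5945
theta = atan2(14, 4) = 74.0546 deg
phi = acos(-1/14.5945) = 93.9289 deg

rho = 14.5945, theta = 74.0546 deg, phi = 93.9289 deg


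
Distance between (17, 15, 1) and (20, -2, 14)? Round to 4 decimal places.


d = sqrt((20-17)^2 + (-2-15)^2 + (14-1)^2) = 21.6102

21.6102


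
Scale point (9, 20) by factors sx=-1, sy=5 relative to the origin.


Scaling: (x*sx, y*sy) = (9*-1, 20*5) = (-9, 100)

(-9, 100)


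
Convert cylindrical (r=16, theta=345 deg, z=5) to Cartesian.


x = 16 * cos(345) = 15.4548
y = 16 * sin(345) = -4.1411
z = 5

(15.4548, -4.1411, 5)


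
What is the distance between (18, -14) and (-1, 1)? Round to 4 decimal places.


d = sqrt((-1-18)^2 + (1--14)^2) = 24.2074

24.2074


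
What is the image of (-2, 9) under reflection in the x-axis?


Reflection across x-axis: (x, y) -> (x, -y)
(-2, 9) -> (-2, -9)

(-2, -9)


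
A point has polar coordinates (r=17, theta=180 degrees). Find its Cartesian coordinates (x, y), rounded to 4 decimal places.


x = 17 * cos(180) = -17
y = 17 * sin(180) = 0

(-17, 0)


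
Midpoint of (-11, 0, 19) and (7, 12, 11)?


Midpoint = ((-11+7)/2, (0+12)/2, (19+11)/2) = (-2, 6, 15)

(-2, 6, 15)


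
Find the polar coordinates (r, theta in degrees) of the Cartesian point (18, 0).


r = sqrt(18^2 + 0^2) = 18
theta = atan2(0, 18) = 0 degrees

r = 18, theta = 0 degrees


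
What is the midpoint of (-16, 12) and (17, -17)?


Midpoint = ((-16+17)/2, (12+-17)/2) = (0.5, -2.5)

(0.5, -2.5)


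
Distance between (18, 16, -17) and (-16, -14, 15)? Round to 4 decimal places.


d = sqrt((-16-18)^2 + (-14-16)^2 + (15--17)^2) = 55.4977

55.4977


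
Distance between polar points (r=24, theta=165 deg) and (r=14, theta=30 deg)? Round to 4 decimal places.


d = sqrt(r1^2 + r2^2 - 2*r1*r2*cos(t2-t1))
d = sqrt(24^2 + 14^2 - 2*24*14*cos(30-165)) = 35.3154

35.3154


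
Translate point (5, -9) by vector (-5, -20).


Translation: (x+dx, y+dy) = (5+-5, -9+-20) = (0, -29)

(0, -29)


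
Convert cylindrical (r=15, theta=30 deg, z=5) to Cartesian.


x = 15 * cos(30) = 12.9904
y = 15 * sin(30) = 7.5
z = 5

(12.9904, 7.5, 5)


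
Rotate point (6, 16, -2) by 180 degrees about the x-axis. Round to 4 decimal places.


x' = 6
y' = 16*cos(180) - -2*sin(180) = -16
z' = 16*sin(180) + -2*cos(180) = 2

(6, -16, 2)


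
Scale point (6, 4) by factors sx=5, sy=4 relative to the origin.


Scaling: (x*sx, y*sy) = (6*5, 4*4) = (30, 16)

(30, 16)


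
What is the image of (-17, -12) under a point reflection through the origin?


Reflection through origin: (x, y) -> (-x, -y)
(-17, -12) -> (17, 12)

(17, 12)


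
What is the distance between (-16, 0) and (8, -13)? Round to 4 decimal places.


d = sqrt((8--16)^2 + (-13-0)^2) = 27.2947

27.2947


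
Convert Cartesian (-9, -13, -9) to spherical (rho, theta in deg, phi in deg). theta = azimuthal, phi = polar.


rho = sqrt((-9)^2 + (-13)^2 + (-9)^2) = 18.1934
theta = atan2(-13, -9) = 235.3048 deg
phi = acos(-9/18.1934) = 119.649 deg

rho = 18.1934, theta = 235.3048 deg, phi = 119.649 deg


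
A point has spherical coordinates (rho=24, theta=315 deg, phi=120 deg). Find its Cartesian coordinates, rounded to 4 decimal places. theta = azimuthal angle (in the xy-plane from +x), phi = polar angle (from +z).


x = 24 * sin(120) * cos(315) = 14.6969
y = 24 * sin(120) * sin(315) = -14.6969
z = 24 * cos(120) = -12

(14.6969, -14.6969, -12)


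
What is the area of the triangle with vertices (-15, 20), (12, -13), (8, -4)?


Area = |x1(y2-y3) + x2(y3-y1) + x3(y1-y2)| / 2
= |-15*(-13--4) + 12*(-4-20) + 8*(20--13)| / 2
= 55.5

55.5


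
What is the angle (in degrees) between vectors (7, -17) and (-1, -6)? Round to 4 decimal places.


dot = 7*-1 + -17*-6 = 95
|u| = 18.3848, |v| = 6.0828
cos(angle) = 0.8495
angle = 31.8425 degrees

31.8425 degrees


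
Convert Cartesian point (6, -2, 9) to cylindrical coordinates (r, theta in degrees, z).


r = sqrt(6^2 + (-2)^2) = 6.3246
theta = atan2(-2, 6) = 341.5651 deg
z = 9

r = 6.3246, theta = 341.5651 deg, z = 9


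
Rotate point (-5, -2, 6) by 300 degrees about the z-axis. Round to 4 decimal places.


x' = -5*cos(300) - -2*sin(300) = -4.2321
y' = -5*sin(300) + -2*cos(300) = 3.3301
z' = 6

(-4.2321, 3.3301, 6)


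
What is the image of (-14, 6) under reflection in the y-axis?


Reflection across y-axis: (x, y) -> (-x, y)
(-14, 6) -> (14, 6)

(14, 6)


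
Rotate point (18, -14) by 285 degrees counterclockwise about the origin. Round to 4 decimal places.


x' = 18*cos(285) - -14*sin(285) = -8.8642
y' = 18*sin(285) + -14*cos(285) = -21.0101

(-8.8642, -21.0101)


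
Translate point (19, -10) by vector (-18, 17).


Translation: (x+dx, y+dy) = (19+-18, -10+17) = (1, 7)

(1, 7)


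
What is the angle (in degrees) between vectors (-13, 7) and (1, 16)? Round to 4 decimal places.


dot = -13*1 + 7*16 = 99
|u| = 14.7648, |v| = 16.0312
cos(angle) = 0.4183
angle = 65.2756 degrees

65.2756 degrees


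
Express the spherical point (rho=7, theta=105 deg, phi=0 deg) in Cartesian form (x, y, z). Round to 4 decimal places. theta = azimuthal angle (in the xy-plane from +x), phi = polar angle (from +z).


x = 7 * sin(0) * cos(105) = 0
y = 7 * sin(0) * sin(105) = 0
z = 7 * cos(0) = 7

(0, 0, 7)


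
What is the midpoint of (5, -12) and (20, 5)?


Midpoint = ((5+20)/2, (-12+5)/2) = (12.5, -3.5)

(12.5, -3.5)


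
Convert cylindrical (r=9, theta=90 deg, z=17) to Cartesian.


x = 9 * cos(90) = 0
y = 9 * sin(90) = 9
z = 17

(0, 9, 17)


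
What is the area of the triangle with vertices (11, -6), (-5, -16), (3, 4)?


Area = |x1(y2-y3) + x2(y3-y1) + x3(y1-y2)| / 2
= |11*(-16-4) + -5*(4--6) + 3*(-6--16)| / 2
= 120

120


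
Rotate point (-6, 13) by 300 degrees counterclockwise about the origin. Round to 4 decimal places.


x' = -6*cos(300) - 13*sin(300) = 8.2583
y' = -6*sin(300) + 13*cos(300) = 11.6962

(8.2583, 11.6962)


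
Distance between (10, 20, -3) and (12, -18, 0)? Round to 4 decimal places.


d = sqrt((12-10)^2 + (-18-20)^2 + (0--3)^2) = 38.1707

38.1707


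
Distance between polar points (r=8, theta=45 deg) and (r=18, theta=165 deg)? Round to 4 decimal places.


d = sqrt(r1^2 + r2^2 - 2*r1*r2*cos(t2-t1))
d = sqrt(8^2 + 18^2 - 2*8*18*cos(165-45)) = 23.0651

23.0651


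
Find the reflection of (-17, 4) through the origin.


Reflection through origin: (x, y) -> (-x, -y)
(-17, 4) -> (17, -4)

(17, -4)


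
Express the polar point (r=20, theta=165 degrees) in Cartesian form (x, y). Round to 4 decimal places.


x = 20 * cos(165) = -19.3185
y = 20 * sin(165) = 5.1764

(-19.3185, 5.1764)


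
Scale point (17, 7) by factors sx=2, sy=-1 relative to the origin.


Scaling: (x*sx, y*sy) = (17*2, 7*-1) = (34, -7)

(34, -7)


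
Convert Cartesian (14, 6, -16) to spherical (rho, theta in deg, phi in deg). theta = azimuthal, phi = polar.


rho = sqrt(14^2 + 6^2 + (-16)^2) = 22.0907
theta = atan2(6, 14) = 23.1986 deg
phi = acos(-16/22.0907) = 136.4095 deg

rho = 22.0907, theta = 23.1986 deg, phi = 136.4095 deg


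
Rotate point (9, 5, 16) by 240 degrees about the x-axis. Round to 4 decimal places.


x' = 9
y' = 5*cos(240) - 16*sin(240) = 11.3564
z' = 5*sin(240) + 16*cos(240) = -12.3301

(9, 11.3564, -12.3301)


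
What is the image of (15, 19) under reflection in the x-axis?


Reflection across x-axis: (x, y) -> (x, -y)
(15, 19) -> (15, -19)

(15, -19)


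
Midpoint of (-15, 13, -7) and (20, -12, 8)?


Midpoint = ((-15+20)/2, (13+-12)/2, (-7+8)/2) = (2.5, 0.5, 0.5)

(2.5, 0.5, 0.5)


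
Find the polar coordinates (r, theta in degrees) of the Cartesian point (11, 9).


r = sqrt(11^2 + 9^2) = 14.2127
theta = atan2(9, 11) = 39.2894 degrees

r = 14.2127, theta = 39.2894 degrees


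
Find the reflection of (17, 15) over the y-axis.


Reflection across y-axis: (x, y) -> (-x, y)
(17, 15) -> (-17, 15)

(-17, 15)


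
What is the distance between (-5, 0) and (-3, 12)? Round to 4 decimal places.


d = sqrt((-3--5)^2 + (12-0)^2) = 12.1655

12.1655


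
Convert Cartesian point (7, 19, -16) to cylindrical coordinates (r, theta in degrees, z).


r = sqrt(7^2 + 19^2) = 20.2485
theta = atan2(19, 7) = 69.7751 deg
z = -16

r = 20.2485, theta = 69.7751 deg, z = -16


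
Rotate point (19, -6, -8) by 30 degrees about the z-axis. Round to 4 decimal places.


x' = 19*cos(30) - -6*sin(30) = 19.4545
y' = 19*sin(30) + -6*cos(30) = 4.3038
z' = -8

(19.4545, 4.3038, -8)


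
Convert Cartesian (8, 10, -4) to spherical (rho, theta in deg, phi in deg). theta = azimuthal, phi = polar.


rho = sqrt(8^2 + 10^2 + (-4)^2) = 13.4164
theta = atan2(10, 8) = 51.3402 deg
phi = acos(-4/13.4164) = 107.3461 deg

rho = 13.4164, theta = 51.3402 deg, phi = 107.3461 deg


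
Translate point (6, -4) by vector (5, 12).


Translation: (x+dx, y+dy) = (6+5, -4+12) = (11, 8)

(11, 8)


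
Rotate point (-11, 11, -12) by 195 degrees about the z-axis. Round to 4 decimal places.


x' = -11*cos(195) - 11*sin(195) = 13.4722
y' = -11*sin(195) + 11*cos(195) = -7.7782
z' = -12

(13.4722, -7.7782, -12)


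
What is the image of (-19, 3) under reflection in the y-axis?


Reflection across y-axis: (x, y) -> (-x, y)
(-19, 3) -> (19, 3)

(19, 3)


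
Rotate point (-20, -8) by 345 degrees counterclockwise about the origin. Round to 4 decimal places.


x' = -20*cos(345) - -8*sin(345) = -21.3891
y' = -20*sin(345) + -8*cos(345) = -2.551

(-21.3891, -2.551)


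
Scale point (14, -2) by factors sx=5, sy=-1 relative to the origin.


Scaling: (x*sx, y*sy) = (14*5, -2*-1) = (70, 2)

(70, 2)


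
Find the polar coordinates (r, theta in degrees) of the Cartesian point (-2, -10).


r = sqrt((-2)^2 + (-10)^2) = 10.198
theta = atan2(-10, -2) = 258.6901 degrees

r = 10.198, theta = 258.6901 degrees


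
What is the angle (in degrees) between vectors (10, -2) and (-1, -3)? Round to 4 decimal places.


dot = 10*-1 + -2*-3 = -4
|u| = 10.198, |v| = 3.1623
cos(angle) = -0.124
angle = 97.125 degrees

97.125 degrees


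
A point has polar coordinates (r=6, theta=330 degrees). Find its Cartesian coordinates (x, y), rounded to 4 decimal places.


x = 6 * cos(330) = 5.1962
y = 6 * sin(330) = -3

(5.1962, -3)


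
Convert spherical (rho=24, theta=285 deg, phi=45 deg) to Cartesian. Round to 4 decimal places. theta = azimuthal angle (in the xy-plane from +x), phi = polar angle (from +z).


x = 24 * sin(45) * cos(285) = 4.3923
y = 24 * sin(45) * sin(285) = -16.3923
z = 24 * cos(45) = 16.9706

(4.3923, -16.3923, 16.9706)


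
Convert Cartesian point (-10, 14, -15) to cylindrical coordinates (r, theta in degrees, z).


r = sqrt((-10)^2 + 14^2) = 17.2047
theta = atan2(14, -10) = 125.5377 deg
z = -15

r = 17.2047, theta = 125.5377 deg, z = -15


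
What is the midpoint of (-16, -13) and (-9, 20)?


Midpoint = ((-16+-9)/2, (-13+20)/2) = (-12.5, 3.5)

(-12.5, 3.5)


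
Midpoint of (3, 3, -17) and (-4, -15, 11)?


Midpoint = ((3+-4)/2, (3+-15)/2, (-17+11)/2) = (-0.5, -6, -3)

(-0.5, -6, -3)


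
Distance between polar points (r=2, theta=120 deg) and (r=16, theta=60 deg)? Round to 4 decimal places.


d = sqrt(r1^2 + r2^2 - 2*r1*r2*cos(t2-t1))
d = sqrt(2^2 + 16^2 - 2*2*16*cos(60-120)) = 15.0997

15.0997


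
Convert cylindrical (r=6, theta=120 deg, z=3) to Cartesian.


x = 6 * cos(120) = -3
y = 6 * sin(120) = 5.1962
z = 3

(-3, 5.1962, 3)


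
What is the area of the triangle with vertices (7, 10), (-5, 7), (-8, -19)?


Area = |x1(y2-y3) + x2(y3-y1) + x3(y1-y2)| / 2
= |7*(7--19) + -5*(-19-10) + -8*(10-7)| / 2
= 151.5

151.5


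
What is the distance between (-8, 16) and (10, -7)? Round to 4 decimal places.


d = sqrt((10--8)^2 + (-7-16)^2) = 29.2062

29.2062


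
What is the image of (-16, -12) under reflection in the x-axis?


Reflection across x-axis: (x, y) -> (x, -y)
(-16, -12) -> (-16, 12)

(-16, 12)


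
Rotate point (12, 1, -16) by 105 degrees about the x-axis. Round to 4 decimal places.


x' = 12
y' = 1*cos(105) - -16*sin(105) = 15.196
z' = 1*sin(105) + -16*cos(105) = 5.107

(12, 15.196, 5.107)


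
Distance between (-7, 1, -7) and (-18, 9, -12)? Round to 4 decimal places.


d = sqrt((-18--7)^2 + (9-1)^2 + (-12--7)^2) = 14.4914

14.4914


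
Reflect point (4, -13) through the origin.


Reflection through origin: (x, y) -> (-x, -y)
(4, -13) -> (-4, 13)

(-4, 13)


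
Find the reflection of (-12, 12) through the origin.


Reflection through origin: (x, y) -> (-x, -y)
(-12, 12) -> (12, -12)

(12, -12)


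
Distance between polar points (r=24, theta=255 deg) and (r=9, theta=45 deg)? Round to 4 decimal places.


d = sqrt(r1^2 + r2^2 - 2*r1*r2*cos(t2-t1))
d = sqrt(24^2 + 9^2 - 2*24*9*cos(45-255)) = 32.1111

32.1111


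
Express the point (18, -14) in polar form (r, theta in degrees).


r = sqrt(18^2 + (-14)^2) = 22.8035
theta = atan2(-14, 18) = 322.125 degrees

r = 22.8035, theta = 322.125 degrees


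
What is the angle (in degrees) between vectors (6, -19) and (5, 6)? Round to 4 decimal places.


dot = 6*5 + -19*6 = -84
|u| = 19.9249, |v| = 7.8102
cos(angle) = -0.5398
angle = 122.6689 degrees

122.6689 degrees


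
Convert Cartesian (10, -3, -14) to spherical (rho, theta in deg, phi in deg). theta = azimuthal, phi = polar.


rho = sqrt(10^2 + (-3)^2 + (-14)^2) = 17.4642
theta = atan2(-3, 10) = 343.3008 deg
phi = acos(-14/17.4642) = 143.2868 deg

rho = 17.4642, theta = 343.3008 deg, phi = 143.2868 deg


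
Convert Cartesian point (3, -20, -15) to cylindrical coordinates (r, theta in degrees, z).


r = sqrt(3^2 + (-20)^2) = 20.2237
theta = atan2(-20, 3) = 278.5308 deg
z = -15

r = 20.2237, theta = 278.5308 deg, z = -15


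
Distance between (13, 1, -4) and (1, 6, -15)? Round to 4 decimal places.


d = sqrt((1-13)^2 + (6-1)^2 + (-15--4)^2) = 17.0294

17.0294


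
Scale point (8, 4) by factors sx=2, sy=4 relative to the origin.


Scaling: (x*sx, y*sy) = (8*2, 4*4) = (16, 16)

(16, 16)


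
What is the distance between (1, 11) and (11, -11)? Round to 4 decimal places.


d = sqrt((11-1)^2 + (-11-11)^2) = 24.1661

24.1661


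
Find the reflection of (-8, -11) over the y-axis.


Reflection across y-axis: (x, y) -> (-x, y)
(-8, -11) -> (8, -11)

(8, -11)


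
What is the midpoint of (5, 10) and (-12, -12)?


Midpoint = ((5+-12)/2, (10+-12)/2) = (-3.5, -1)

(-3.5, -1)


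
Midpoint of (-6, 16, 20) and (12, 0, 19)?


Midpoint = ((-6+12)/2, (16+0)/2, (20+19)/2) = (3, 8, 19.5)

(3, 8, 19.5)


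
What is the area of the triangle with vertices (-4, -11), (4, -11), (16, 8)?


Area = |x1(y2-y3) + x2(y3-y1) + x3(y1-y2)| / 2
= |-4*(-11-8) + 4*(8--11) + 16*(-11--11)| / 2
= 76

76


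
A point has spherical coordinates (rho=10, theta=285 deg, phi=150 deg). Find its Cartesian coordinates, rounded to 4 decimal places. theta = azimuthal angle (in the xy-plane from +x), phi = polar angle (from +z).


x = 10 * sin(150) * cos(285) = 1.2941
y = 10 * sin(150) * sin(285) = -4.8296
z = 10 * cos(150) = -8.6603

(1.2941, -4.8296, -8.6603)


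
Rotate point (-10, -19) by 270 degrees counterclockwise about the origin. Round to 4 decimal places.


x' = -10*cos(270) - -19*sin(270) = -19
y' = -10*sin(270) + -19*cos(270) = 10

(-19, 10)


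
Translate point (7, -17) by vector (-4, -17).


Translation: (x+dx, y+dy) = (7+-4, -17+-17) = (3, -34)

(3, -34)


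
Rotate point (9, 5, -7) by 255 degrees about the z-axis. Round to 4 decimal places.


x' = 9*cos(255) - 5*sin(255) = 2.5003
y' = 9*sin(255) + 5*cos(255) = -9.9874
z' = -7

(2.5003, -9.9874, -7)


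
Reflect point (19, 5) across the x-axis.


Reflection across x-axis: (x, y) -> (x, -y)
(19, 5) -> (19, -5)

(19, -5)


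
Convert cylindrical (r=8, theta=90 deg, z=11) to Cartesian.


x = 8 * cos(90) = 0
y = 8 * sin(90) = 8
z = 11

(0, 8, 11)


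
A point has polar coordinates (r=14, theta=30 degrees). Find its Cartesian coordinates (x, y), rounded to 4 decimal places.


x = 14 * cos(30) = 12.1244
y = 14 * sin(30) = 7

(12.1244, 7)


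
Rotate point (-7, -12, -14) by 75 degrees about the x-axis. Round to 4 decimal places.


x' = -7
y' = -12*cos(75) - -14*sin(75) = 10.4171
z' = -12*sin(75) + -14*cos(75) = -15.2146

(-7, 10.4171, -15.2146)


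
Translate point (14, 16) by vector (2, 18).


Translation: (x+dx, y+dy) = (14+2, 16+18) = (16, 34)

(16, 34)


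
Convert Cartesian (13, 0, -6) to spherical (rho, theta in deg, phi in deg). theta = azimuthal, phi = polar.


rho = sqrt(13^2 + 0^2 + (-6)^2) = 14.3178
theta = atan2(0, 13) = 0 deg
phi = acos(-6/14.3178) = 114.7751 deg

rho = 14.3178, theta = 0 deg, phi = 114.7751 deg


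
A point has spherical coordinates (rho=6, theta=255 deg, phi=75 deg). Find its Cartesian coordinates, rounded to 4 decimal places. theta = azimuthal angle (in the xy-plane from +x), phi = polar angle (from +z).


x = 6 * sin(75) * cos(255) = -1.5
y = 6 * sin(75) * sin(255) = -5.5981
z = 6 * cos(75) = 1.5529

(-1.5, -5.5981, 1.5529)


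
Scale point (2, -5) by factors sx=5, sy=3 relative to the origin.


Scaling: (x*sx, y*sy) = (2*5, -5*3) = (10, -15)

(10, -15)


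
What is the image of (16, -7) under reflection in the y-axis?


Reflection across y-axis: (x, y) -> (-x, y)
(16, -7) -> (-16, -7)

(-16, -7)


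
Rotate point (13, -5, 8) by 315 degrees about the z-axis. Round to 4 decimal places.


x' = 13*cos(315) - -5*sin(315) = 5.6569
y' = 13*sin(315) + -5*cos(315) = -12.7279
z' = 8

(5.6569, -12.7279, 8)


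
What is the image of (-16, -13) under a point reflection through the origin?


Reflection through origin: (x, y) -> (-x, -y)
(-16, -13) -> (16, 13)

(16, 13)


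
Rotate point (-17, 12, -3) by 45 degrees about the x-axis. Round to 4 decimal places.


x' = -17
y' = 12*cos(45) - -3*sin(45) = 10.6066
z' = 12*sin(45) + -3*cos(45) = 6.364

(-17, 10.6066, 6.364)


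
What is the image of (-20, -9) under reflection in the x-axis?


Reflection across x-axis: (x, y) -> (x, -y)
(-20, -9) -> (-20, 9)

(-20, 9)


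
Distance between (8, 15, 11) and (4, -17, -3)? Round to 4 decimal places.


d = sqrt((4-8)^2 + (-17-15)^2 + (-3-11)^2) = 35.1568

35.1568


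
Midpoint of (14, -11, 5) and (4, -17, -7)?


Midpoint = ((14+4)/2, (-11+-17)/2, (5+-7)/2) = (9, -14, -1)

(9, -14, -1)


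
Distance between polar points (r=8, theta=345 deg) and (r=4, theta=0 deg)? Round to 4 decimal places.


d = sqrt(r1^2 + r2^2 - 2*r1*r2*cos(t2-t1))
d = sqrt(8^2 + 4^2 - 2*8*4*cos(0-345)) = 4.2639

4.2639


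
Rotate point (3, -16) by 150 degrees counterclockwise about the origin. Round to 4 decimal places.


x' = 3*cos(150) - -16*sin(150) = 5.4019
y' = 3*sin(150) + -16*cos(150) = 15.3564

(5.4019, 15.3564)


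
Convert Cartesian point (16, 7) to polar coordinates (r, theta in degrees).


r = sqrt(16^2 + 7^2) = 17.4642
theta = atan2(7, 16) = 23.6294 degrees

r = 17.4642, theta = 23.6294 degrees


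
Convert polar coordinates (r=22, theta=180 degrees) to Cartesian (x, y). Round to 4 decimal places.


x = 22 * cos(180) = -22
y = 22 * sin(180) = 0

(-22, 0)


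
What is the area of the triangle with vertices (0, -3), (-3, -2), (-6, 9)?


Area = |x1(y2-y3) + x2(y3-y1) + x3(y1-y2)| / 2
= |0*(-2-9) + -3*(9--3) + -6*(-3--2)| / 2
= 15

15


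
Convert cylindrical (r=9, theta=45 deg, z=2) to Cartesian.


x = 9 * cos(45) = 6.364
y = 9 * sin(45) = 6.364
z = 2

(6.364, 6.364, 2)


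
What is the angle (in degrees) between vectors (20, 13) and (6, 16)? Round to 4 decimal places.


dot = 20*6 + 13*16 = 328
|u| = 23.8537, |v| = 17.088
cos(angle) = 0.8047
angle = 36.4201 degrees

36.4201 degrees


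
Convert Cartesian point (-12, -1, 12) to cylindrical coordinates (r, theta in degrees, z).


r = sqrt((-12)^2 + (-1)^2) = 12.0416
theta = atan2(-1, -12) = 184.7636 deg
z = 12

r = 12.0416, theta = 184.7636 deg, z = 12


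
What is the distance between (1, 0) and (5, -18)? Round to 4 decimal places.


d = sqrt((5-1)^2 + (-18-0)^2) = 18.4391

18.4391


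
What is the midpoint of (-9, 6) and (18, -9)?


Midpoint = ((-9+18)/2, (6+-9)/2) = (4.5, -1.5)

(4.5, -1.5)


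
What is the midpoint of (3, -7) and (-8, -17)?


Midpoint = ((3+-8)/2, (-7+-17)/2) = (-2.5, -12)

(-2.5, -12)


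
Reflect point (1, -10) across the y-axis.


Reflection across y-axis: (x, y) -> (-x, y)
(1, -10) -> (-1, -10)

(-1, -10)


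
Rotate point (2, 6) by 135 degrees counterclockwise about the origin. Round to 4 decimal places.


x' = 2*cos(135) - 6*sin(135) = -5.6569
y' = 2*sin(135) + 6*cos(135) = -2.8284

(-5.6569, -2.8284)


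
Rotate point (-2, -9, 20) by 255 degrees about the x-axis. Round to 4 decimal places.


x' = -2
y' = -9*cos(255) - 20*sin(255) = 21.6479
z' = -9*sin(255) + 20*cos(255) = 3.517

(-2, 21.6479, 3.517)


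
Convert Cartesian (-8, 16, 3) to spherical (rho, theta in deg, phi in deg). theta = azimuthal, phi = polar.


rho = sqrt((-8)^2 + 16^2 + 3^2) = 18.1384
theta = atan2(16, -8) = 116.5651 deg
phi = acos(3/18.1384) = 80.4798 deg

rho = 18.1384, theta = 116.5651 deg, phi = 80.4798 deg


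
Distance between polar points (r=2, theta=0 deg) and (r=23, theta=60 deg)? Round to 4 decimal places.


d = sqrt(r1^2 + r2^2 - 2*r1*r2*cos(t2-t1))
d = sqrt(2^2 + 23^2 - 2*2*23*cos(60-0)) = 22.0681

22.0681


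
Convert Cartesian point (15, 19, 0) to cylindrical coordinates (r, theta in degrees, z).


r = sqrt(15^2 + 19^2) = 24.2074
theta = atan2(19, 15) = 51.7098 deg
z = 0

r = 24.2074, theta = 51.7098 deg, z = 0


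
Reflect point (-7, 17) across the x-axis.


Reflection across x-axis: (x, y) -> (x, -y)
(-7, 17) -> (-7, -17)

(-7, -17)


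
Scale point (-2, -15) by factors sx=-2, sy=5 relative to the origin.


Scaling: (x*sx, y*sy) = (-2*-2, -15*5) = (4, -75)

(4, -75)


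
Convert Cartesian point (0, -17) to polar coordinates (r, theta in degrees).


r = sqrt(0^2 + (-17)^2) = 17
theta = atan2(-17, 0) = 270 degrees

r = 17, theta = 270 degrees


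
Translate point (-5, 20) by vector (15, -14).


Translation: (x+dx, y+dy) = (-5+15, 20+-14) = (10, 6)

(10, 6)


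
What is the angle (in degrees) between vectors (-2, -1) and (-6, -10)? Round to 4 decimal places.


dot = -2*-6 + -1*-10 = 22
|u| = 2.2361, |v| = 11.6619
cos(angle) = 0.8437
angle = 32.4712 degrees

32.4712 degrees


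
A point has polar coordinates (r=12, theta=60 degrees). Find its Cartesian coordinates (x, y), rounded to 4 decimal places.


x = 12 * cos(60) = 6
y = 12 * sin(60) = 10.3923

(6, 10.3923)


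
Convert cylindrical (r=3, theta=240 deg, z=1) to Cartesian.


x = 3 * cos(240) = -1.5
y = 3 * sin(240) = -2.5981
z = 1

(-1.5, -2.5981, 1)


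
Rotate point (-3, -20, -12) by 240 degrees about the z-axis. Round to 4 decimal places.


x' = -3*cos(240) - -20*sin(240) = -15.8205
y' = -3*sin(240) + -20*cos(240) = 12.5981
z' = -12

(-15.8205, 12.5981, -12)


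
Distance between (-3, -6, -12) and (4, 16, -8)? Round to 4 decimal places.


d = sqrt((4--3)^2 + (16--6)^2 + (-8--12)^2) = 23.4307

23.4307


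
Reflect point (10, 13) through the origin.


Reflection through origin: (x, y) -> (-x, -y)
(10, 13) -> (-10, -13)

(-10, -13)


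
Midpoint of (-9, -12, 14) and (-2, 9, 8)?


Midpoint = ((-9+-2)/2, (-12+9)/2, (14+8)/2) = (-5.5, -1.5, 11)

(-5.5, -1.5, 11)


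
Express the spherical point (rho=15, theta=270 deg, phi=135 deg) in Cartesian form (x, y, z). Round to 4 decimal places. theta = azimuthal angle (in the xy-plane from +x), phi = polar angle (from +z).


x = 15 * sin(135) * cos(270) = 0
y = 15 * sin(135) * sin(270) = -10.6066
z = 15 * cos(135) = -10.6066

(0, -10.6066, -10.6066)


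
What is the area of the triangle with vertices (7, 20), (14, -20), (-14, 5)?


Area = |x1(y2-y3) + x2(y3-y1) + x3(y1-y2)| / 2
= |7*(-20-5) + 14*(5-20) + -14*(20--20)| / 2
= 472.5

472.5


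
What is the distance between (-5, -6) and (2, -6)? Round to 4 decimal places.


d = sqrt((2--5)^2 + (-6--6)^2) = 7

7


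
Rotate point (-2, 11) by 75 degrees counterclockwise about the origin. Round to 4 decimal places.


x' = -2*cos(75) - 11*sin(75) = -11.1428
y' = -2*sin(75) + 11*cos(75) = 0.9152

(-11.1428, 0.9152)


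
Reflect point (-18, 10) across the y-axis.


Reflection across y-axis: (x, y) -> (-x, y)
(-18, 10) -> (18, 10)

(18, 10)


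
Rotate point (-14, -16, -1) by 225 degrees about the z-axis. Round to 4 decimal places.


x' = -14*cos(225) - -16*sin(225) = -1.4142
y' = -14*sin(225) + -16*cos(225) = 21.2132
z' = -1

(-1.4142, 21.2132, -1)


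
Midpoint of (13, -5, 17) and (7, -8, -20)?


Midpoint = ((13+7)/2, (-5+-8)/2, (17+-20)/2) = (10, -6.5, -1.5)

(10, -6.5, -1.5)


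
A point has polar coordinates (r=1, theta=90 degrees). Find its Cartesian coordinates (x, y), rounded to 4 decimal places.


x = 1 * cos(90) = 0
y = 1 * sin(90) = 1

(0, 1)


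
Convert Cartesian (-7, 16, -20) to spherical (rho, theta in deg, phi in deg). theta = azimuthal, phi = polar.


rho = sqrt((-7)^2 + 16^2 + (-20)^2) = 26.5518
theta = atan2(16, -7) = 113.6294 deg
phi = acos(-20/26.5518) = 138.8721 deg

rho = 26.5518, theta = 113.6294 deg, phi = 138.8721 deg


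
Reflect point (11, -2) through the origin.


Reflection through origin: (x, y) -> (-x, -y)
(11, -2) -> (-11, 2)

(-11, 2)


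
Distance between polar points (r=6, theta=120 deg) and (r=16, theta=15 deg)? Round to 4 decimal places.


d = sqrt(r1^2 + r2^2 - 2*r1*r2*cos(t2-t1))
d = sqrt(6^2 + 16^2 - 2*6*16*cos(15-120)) = 18.4849

18.4849


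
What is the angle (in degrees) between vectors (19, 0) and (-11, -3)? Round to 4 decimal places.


dot = 19*-11 + 0*-3 = -209
|u| = 19, |v| = 11.4018
cos(angle) = -0.9648
angle = 164.7449 degrees

164.7449 degrees


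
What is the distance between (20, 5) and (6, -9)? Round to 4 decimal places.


d = sqrt((6-20)^2 + (-9-5)^2) = 19.799

19.799


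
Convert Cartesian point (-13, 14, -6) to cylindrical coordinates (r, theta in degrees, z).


r = sqrt((-13)^2 + 14^2) = 19.105
theta = atan2(14, -13) = 132.8789 deg
z = -6

r = 19.105, theta = 132.8789 deg, z = -6


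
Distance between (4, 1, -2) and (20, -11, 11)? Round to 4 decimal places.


d = sqrt((20-4)^2 + (-11-1)^2 + (11--2)^2) = 23.8537

23.8537


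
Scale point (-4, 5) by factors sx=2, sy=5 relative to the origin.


Scaling: (x*sx, y*sy) = (-4*2, 5*5) = (-8, 25)

(-8, 25)


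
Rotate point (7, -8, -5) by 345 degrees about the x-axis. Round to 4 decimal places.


x' = 7
y' = -8*cos(345) - -5*sin(345) = -9.0215
z' = -8*sin(345) + -5*cos(345) = -2.7591

(7, -9.0215, -2.7591)


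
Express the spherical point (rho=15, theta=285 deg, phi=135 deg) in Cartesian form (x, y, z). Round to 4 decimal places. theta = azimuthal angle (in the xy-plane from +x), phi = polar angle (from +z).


x = 15 * sin(135) * cos(285) = 2.7452
y = 15 * sin(135) * sin(285) = -10.2452
z = 15 * cos(135) = -10.6066

(2.7452, -10.2452, -10.6066)


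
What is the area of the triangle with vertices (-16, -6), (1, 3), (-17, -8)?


Area = |x1(y2-y3) + x2(y3-y1) + x3(y1-y2)| / 2
= |-16*(3--8) + 1*(-8--6) + -17*(-6-3)| / 2
= 12.5

12.5


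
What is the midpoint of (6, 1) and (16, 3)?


Midpoint = ((6+16)/2, (1+3)/2) = (11, 2)

(11, 2)


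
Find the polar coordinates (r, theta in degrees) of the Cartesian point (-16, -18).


r = sqrt((-16)^2 + (-18)^2) = 24.0832
theta = atan2(-18, -16) = 228.3665 degrees

r = 24.0832, theta = 228.3665 degrees


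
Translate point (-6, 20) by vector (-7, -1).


Translation: (x+dx, y+dy) = (-6+-7, 20+-1) = (-13, 19)

(-13, 19)


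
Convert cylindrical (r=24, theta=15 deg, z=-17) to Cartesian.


x = 24 * cos(15) = 23.1822
y = 24 * sin(15) = 6.2117
z = -17

(23.1822, 6.2117, -17)


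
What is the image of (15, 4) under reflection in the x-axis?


Reflection across x-axis: (x, y) -> (x, -y)
(15, 4) -> (15, -4)

(15, -4)


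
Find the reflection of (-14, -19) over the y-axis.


Reflection across y-axis: (x, y) -> (-x, y)
(-14, -19) -> (14, -19)

(14, -19)


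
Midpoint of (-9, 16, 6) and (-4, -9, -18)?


Midpoint = ((-9+-4)/2, (16+-9)/2, (6+-18)/2) = (-6.5, 3.5, -6)

(-6.5, 3.5, -6)


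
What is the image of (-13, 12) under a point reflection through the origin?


Reflection through origin: (x, y) -> (-x, -y)
(-13, 12) -> (13, -12)

(13, -12)


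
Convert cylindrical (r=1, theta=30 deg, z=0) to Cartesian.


x = 1 * cos(30) = 0.866
y = 1 * sin(30) = 0.5
z = 0

(0.866, 0.5, 0)


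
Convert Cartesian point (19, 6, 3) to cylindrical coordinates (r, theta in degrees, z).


r = sqrt(19^2 + 6^2) = 19.9249
theta = atan2(6, 19) = 17.5256 deg
z = 3

r = 19.9249, theta = 17.5256 deg, z = 3
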